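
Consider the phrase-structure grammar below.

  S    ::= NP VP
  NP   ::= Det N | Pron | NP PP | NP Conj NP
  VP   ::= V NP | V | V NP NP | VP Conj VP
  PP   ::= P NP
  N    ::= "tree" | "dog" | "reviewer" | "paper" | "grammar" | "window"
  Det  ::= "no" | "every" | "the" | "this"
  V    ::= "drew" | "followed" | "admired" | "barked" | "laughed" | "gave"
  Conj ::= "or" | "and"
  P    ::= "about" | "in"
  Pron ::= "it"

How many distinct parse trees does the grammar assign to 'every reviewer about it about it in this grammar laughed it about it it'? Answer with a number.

5

Two of the 5 distinct bracketings:
[S [NP [NP [Det every] [N reviewer]] [PP [P about] [NP [NP [Pron it]] [PP [P about] [NP [NP [Pron it]] [PP [P in] [NP [Det this] [N grammar]]]]]]]] [VP [V laughed] [NP [NP [Pron it]] [PP [P about] [NP [Pron it]]]] [NP [Pron it]]]]
[S [NP [NP [Det every] [N reviewer]] [PP [P about] [NP [NP [NP [Pron it]] [PP [P about] [NP [Pron it]]]] [PP [P in] [NP [Det this] [N grammar]]]]]] [VP [V laughed] [NP [NP [Pron it]] [PP [P about] [NP [Pron it]]]] [NP [Pron it]]]]
The trees differ in how a recursive rule is bracketed over the same span.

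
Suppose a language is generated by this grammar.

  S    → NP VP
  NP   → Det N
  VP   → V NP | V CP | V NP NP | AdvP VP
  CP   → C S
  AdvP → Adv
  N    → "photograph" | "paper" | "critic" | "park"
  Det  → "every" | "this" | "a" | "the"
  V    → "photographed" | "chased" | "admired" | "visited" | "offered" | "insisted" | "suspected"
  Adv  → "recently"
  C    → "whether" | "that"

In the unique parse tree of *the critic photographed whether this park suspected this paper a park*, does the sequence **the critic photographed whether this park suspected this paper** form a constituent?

No

[S [NP [Det the] [N critic]] [VP [V photographed] [CP [C whether] [S [NP [Det this] [N park]] [VP [V suspected] [NP [Det this] [N paper]] [NP [Det a] [N park]]]]]]]
The smallest constituent containing 'the critic photographed whether this park suspected this paper' is the S spanning 'the critic photographed whether this park suspected this paper a park'; no single node in the tree dominates exactly the given words.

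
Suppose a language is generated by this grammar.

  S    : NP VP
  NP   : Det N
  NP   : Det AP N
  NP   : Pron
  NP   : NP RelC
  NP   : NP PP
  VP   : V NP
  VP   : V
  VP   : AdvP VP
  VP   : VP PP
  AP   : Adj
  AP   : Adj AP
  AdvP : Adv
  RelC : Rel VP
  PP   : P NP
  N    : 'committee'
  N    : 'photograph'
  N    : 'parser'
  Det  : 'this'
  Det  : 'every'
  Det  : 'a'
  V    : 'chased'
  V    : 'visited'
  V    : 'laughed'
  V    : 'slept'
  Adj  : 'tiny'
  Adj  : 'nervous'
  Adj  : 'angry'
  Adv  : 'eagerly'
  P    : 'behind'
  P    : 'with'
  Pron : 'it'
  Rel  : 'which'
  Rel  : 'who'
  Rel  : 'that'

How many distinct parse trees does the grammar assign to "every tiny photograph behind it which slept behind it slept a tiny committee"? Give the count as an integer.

5

Two of the 5 distinct bracketings:
[S [NP [NP [NP [Det every] [AP [Adj tiny]] [N photograph]] [PP [P behind] [NP [Pron it]]]] [RelC [Rel which] [VP [VP [V slept]] [PP [P behind] [NP [Pron it]]]]]] [VP [V slept] [NP [Det a] [AP [Adj tiny]] [N committee]]]]
[S [NP [NP [Det every] [AP [Adj tiny]] [N photograph]] [PP [P behind] [NP [NP [Pron it]] [RelC [Rel which] [VP [VP [V slept]] [PP [P behind] [NP [Pron it]]]]]]]] [VP [V slept] [NP [Det a] [AP [Adj tiny]] [N committee]]]]
The trees differ in how a recursive rule is bracketed over the same span.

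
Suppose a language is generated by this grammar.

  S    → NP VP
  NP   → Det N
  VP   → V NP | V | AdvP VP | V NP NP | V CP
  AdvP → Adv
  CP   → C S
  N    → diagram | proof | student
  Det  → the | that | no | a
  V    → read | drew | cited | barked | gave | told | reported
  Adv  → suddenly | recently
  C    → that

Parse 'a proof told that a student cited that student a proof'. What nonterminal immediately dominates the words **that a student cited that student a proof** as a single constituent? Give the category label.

CP

[S [NP [Det a] [N proof]] [VP [V told] [CP [C that] [S [NP [Det a] [N student]] [VP [V cited] [NP [Det that] [N student]] [NP [Det a] [N proof]]]]]]]
The span 'that a student cited that student a proof' is the CP node built by CP → C S.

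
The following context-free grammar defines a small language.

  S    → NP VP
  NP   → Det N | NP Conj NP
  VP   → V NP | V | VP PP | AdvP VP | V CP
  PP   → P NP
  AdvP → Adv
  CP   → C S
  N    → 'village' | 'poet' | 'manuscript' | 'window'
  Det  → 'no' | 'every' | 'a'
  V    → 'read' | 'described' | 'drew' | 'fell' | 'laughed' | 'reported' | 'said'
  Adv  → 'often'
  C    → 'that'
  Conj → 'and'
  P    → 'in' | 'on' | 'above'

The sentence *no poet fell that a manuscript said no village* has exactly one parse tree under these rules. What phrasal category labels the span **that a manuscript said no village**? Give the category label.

S
  NP
    Det: no
    N: poet
  VP
    V: fell
    CP
      C: that
      S
        NP
          Det: a
          N: manuscript
        VP
          V: said
          NP
            Det: no
            N: village
The span 'that a manuscript said no village' is the CP node built by CP → C S.

CP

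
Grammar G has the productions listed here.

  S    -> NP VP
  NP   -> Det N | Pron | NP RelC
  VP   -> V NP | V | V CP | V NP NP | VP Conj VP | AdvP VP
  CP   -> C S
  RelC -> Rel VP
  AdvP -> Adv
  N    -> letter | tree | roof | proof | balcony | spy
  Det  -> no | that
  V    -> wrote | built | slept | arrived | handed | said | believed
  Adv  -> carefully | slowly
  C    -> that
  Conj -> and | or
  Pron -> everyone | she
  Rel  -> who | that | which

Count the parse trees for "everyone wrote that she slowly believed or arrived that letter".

3

Two of the 3 distinct bracketings:
[S [NP [Pron everyone]] [VP [V wrote] [CP [C that] [S [NP [Pron she]] [VP [VP [AdvP [Adv slowly]] [VP [V believed]]] [Conj or] [VP [V arrived] [NP [Det that] [N letter]]]]]]]]
[S [NP [Pron everyone]] [VP [V wrote] [CP [C that] [S [NP [Pron she]] [VP [AdvP [Adv slowly]] [VP [VP [V believed]] [Conj or] [VP [V arrived] [NP [Det that] [N letter]]]]]]]]]
The trees differ in how a recursive rule is bracketed over the same span.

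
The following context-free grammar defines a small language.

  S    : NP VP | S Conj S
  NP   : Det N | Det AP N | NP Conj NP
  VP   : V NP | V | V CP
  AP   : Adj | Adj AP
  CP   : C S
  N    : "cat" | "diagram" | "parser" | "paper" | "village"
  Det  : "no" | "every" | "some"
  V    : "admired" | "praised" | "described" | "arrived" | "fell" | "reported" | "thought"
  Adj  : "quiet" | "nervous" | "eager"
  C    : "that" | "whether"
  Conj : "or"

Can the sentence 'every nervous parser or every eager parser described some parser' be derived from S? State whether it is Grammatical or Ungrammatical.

Grammatical

S
  NP
    NP
      Det: every
      AP
        Adj: nervous
      N: parser
    Conj: or
    NP
      Det: every
      AP
        Adj: eager
      N: parser
  VP
    V: described
    NP
      Det: some
      N: parser
Every word is introduced by a lexical rule and the phrasal rules combine the resulting categories into a single S.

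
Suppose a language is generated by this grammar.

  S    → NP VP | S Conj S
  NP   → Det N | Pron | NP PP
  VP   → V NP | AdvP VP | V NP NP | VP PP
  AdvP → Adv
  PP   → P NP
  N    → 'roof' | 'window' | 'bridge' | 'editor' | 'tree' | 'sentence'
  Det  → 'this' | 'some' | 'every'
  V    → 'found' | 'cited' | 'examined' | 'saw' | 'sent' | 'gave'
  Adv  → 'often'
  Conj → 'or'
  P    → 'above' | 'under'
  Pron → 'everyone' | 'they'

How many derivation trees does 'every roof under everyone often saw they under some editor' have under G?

Two of the 3 distinct bracketings:
[S [NP [NP [Det every] [N roof]] [PP [P under] [NP [Pron everyone]]]] [VP [AdvP [Adv often]] [VP [V saw] [NP [NP [Pron they]] [PP [P under] [NP [Det some] [N editor]]]]]]]
[S [NP [NP [Det every] [N roof]] [PP [P under] [NP [Pron everyone]]]] [VP [AdvP [Adv often]] [VP [VP [V saw] [NP [Pron they]]] [PP [P under] [NP [Det some] [N editor]]]]]]
The difference turns on whether VP → VP PP is used at the relevant span, versus an alternative expansion of VP.

3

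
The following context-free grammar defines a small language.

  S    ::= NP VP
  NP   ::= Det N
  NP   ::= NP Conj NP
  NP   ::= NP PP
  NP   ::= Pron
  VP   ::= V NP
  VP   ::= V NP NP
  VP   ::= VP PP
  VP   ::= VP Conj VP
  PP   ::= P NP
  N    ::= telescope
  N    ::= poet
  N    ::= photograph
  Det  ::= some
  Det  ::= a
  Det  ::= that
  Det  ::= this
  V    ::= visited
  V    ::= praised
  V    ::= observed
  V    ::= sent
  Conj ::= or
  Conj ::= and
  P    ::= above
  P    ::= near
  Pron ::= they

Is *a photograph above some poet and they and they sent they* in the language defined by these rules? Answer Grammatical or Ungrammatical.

S
  NP
    NP
      NP
        Det: a
        N: photograph
      PP
        P: above
        NP
          Det: some
          N: poet
    Conj: and
    NP
      NP
        Pron: they
      Conj: and
      NP
        Pron: they
  VP
    V: sent
    NP
      Pron: they
Each bracket corresponds to one application of a listed rule, so the string is derivable from S.

Grammatical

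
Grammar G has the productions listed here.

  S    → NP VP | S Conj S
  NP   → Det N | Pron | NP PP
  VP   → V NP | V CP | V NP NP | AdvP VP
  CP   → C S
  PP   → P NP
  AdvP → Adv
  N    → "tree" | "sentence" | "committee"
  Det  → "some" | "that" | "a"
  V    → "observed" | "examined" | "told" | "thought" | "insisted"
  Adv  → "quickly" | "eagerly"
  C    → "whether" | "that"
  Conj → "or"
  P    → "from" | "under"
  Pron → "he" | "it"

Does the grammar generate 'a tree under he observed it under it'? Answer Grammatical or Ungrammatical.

Grammatical

[S [NP [NP [Det a] [N tree]] [PP [P under] [NP [Pron he]]]] [VP [V observed] [NP [NP [Pron it]] [PP [P under] [NP [Pron it]]]]]]
The bracketing above is licensed at every node by one of the given productions, with S at the root.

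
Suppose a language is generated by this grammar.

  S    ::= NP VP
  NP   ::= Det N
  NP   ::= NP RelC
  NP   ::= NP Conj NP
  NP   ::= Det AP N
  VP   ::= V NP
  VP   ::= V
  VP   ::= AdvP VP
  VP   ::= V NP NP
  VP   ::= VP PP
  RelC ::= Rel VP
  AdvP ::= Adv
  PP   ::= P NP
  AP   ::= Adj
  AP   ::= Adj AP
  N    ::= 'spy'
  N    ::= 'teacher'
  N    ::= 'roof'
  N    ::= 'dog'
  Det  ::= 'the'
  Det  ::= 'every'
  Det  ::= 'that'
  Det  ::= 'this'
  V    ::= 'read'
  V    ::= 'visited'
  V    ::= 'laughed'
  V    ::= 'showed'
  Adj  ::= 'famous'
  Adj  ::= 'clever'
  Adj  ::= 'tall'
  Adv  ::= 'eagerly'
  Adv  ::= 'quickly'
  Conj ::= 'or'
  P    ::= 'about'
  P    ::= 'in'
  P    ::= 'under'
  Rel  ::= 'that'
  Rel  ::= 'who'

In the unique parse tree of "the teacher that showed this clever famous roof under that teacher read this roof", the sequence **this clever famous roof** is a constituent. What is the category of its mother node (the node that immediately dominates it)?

VP

S
  NP
    NP
      Det: the
      N: teacher
    RelC
      Rel: that
      VP
        VP
          V: showed
          NP
            Det: this
            AP
              Adj: clever
              AP
                Adj: famous
            N: roof
        PP
          P: under
          NP
            Det: that
            N: teacher
  VP
    V: read
    NP
      Det: this
      N: roof
The span 'this clever famous roof' is the NP node built by NP → Det AP N.
Its mother is the VP built by VP → V NP.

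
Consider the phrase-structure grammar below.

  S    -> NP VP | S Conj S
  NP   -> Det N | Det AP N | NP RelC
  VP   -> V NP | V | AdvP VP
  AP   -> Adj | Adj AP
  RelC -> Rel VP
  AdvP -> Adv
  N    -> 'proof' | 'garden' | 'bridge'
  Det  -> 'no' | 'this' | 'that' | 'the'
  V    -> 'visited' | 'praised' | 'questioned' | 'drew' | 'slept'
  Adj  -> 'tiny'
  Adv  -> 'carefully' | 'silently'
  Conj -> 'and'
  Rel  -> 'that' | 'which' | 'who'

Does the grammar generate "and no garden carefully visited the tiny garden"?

Ungrammatical

For S → NP VP, no prefix of the string parses as an NP. The alternative S rule S → S Conj S likewise has no satisfying split.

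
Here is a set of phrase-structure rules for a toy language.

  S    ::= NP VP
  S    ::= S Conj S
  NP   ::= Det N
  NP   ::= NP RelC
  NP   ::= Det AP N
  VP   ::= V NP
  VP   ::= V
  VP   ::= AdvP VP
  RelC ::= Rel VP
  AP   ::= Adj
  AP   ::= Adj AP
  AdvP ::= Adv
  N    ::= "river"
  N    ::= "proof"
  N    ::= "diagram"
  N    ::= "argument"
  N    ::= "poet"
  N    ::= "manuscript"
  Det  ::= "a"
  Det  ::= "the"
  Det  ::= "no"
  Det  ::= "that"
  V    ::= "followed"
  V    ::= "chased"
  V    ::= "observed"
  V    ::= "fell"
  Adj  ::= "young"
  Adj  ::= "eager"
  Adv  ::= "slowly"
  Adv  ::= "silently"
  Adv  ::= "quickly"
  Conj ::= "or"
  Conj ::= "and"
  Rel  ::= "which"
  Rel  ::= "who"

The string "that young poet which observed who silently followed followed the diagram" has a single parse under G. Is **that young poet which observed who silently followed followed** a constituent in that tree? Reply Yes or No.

No

[S [NP [NP [NP [Det that] [AP [Adj young]] [N poet]] [RelC [Rel which] [VP [V observed]]]] [RelC [Rel who] [VP [AdvP [Adv silently]] [VP [V followed]]]]] [VP [V followed] [NP [Det the] [N diagram]]]]
The smallest constituent containing 'that young poet which observed who silently followed followed' is the S spanning 'that young poet which observed who silently followed followed the diagram'; no single node in the tree dominates exactly the given words.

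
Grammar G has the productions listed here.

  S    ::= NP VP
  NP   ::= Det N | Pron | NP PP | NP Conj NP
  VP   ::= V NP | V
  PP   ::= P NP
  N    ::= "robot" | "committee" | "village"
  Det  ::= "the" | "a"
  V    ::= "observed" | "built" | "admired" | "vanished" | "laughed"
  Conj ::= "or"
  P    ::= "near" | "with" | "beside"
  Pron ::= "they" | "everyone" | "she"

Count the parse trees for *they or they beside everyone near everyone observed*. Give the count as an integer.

5

Two of the 5 distinct bracketings:
[S [NP [NP [NP [Pron they]] [Conj or] [NP [Pron they]]] [PP [P beside] [NP [NP [Pron everyone]] [PP [P near] [NP [Pron everyone]]]]]] [VP [V observed]]]
[S [NP [NP [NP [NP [Pron they]] [Conj or] [NP [Pron they]]] [PP [P beside] [NP [Pron everyone]]]] [PP [P near] [NP [Pron everyone]]]] [VP [V observed]]]
The trees differ in how a recursive rule is bracketed over the same span.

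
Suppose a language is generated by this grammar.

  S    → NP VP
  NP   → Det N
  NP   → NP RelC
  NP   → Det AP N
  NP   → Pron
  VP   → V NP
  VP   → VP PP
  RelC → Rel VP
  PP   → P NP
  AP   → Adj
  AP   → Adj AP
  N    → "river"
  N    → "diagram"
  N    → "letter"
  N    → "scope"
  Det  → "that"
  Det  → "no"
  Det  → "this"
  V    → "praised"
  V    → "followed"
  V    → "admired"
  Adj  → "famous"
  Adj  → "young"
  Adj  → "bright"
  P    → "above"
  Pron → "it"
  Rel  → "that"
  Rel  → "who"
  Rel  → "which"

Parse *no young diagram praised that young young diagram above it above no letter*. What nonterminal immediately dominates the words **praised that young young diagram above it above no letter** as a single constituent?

VP

S
  NP
    Det: no
    AP
      Adj: young
    N: diagram
  VP
    VP
      VP
        V: praised
        NP
          Det: that
          AP
            Adj: young
            AP
              Adj: young
          N: diagram
      PP
        P: above
        NP
          Pron: it
    PP
      P: above
      NP
        Det: no
        N: letter
The span 'praised that young young diagram above it above no letter' is the VP node built by VP → VP PP.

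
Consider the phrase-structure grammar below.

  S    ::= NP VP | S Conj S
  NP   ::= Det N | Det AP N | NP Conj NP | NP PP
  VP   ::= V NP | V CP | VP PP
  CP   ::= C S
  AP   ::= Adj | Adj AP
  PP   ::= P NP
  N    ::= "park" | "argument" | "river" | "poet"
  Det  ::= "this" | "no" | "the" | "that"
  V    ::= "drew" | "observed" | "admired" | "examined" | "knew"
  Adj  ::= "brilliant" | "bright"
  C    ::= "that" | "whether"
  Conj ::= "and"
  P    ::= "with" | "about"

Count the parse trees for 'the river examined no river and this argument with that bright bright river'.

3

Two of the 3 distinct bracketings:
[S [NP [Det the] [N river]] [VP [V examined] [NP [NP [Det no] [N river]] [Conj and] [NP [NP [Det this] [N argument]] [PP [P with] [NP [Det that] [AP [Adj bright] [AP [Adj bright]]] [N river]]]]]]]
[S [NP [Det the] [N river]] [VP [V examined] [NP [NP [NP [Det no] [N river]] [Conj and] [NP [Det this] [N argument]]] [PP [P with] [NP [Det that] [AP [Adj bright] [AP [Adj bright]]] [N river]]]]]]
The trees differ in how a recursive rule is bracketed over the same span.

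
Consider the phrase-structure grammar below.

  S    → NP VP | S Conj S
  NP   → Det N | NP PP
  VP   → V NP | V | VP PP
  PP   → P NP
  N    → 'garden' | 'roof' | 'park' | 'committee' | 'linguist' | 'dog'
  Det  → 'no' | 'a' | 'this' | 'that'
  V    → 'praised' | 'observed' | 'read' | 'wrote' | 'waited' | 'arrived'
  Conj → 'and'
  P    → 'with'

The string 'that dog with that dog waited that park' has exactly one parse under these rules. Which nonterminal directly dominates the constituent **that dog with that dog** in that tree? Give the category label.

[S [NP [NP [Det that] [N dog]] [PP [P with] [NP [Det that] [N dog]]]] [VP [V waited] [NP [Det that] [N park]]]]
The span 'that dog with that dog' is the NP node built by NP → NP PP.
Its mother is the S built by S → NP VP.

S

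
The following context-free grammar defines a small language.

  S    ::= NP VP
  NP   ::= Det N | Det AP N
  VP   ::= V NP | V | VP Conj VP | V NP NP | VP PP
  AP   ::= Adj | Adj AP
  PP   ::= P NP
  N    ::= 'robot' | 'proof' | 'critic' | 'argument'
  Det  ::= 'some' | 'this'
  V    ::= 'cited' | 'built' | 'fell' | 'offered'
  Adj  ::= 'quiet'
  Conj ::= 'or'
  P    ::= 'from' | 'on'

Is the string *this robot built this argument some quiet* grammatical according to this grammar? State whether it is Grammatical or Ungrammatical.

Ungrammatical

For S → NP VP, the only prefix that parses as NP is 'this robot', but the remainder 'built this argument some quiet' is not a VP under these rules.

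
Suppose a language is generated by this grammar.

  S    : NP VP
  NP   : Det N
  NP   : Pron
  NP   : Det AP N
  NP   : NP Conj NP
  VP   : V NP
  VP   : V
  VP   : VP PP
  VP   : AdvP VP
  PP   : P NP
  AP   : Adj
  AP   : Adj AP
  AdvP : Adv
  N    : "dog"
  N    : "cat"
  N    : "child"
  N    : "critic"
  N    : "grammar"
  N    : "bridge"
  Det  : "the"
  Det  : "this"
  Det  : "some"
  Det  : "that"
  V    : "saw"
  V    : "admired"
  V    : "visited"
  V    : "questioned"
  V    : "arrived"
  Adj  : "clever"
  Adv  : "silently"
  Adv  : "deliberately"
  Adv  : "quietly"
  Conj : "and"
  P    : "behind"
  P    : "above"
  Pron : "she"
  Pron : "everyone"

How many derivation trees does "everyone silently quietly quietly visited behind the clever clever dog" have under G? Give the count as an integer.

4

Two of the 4 distinct bracketings:
[S [NP [Pron everyone]] [VP [VP [AdvP [Adv silently]] [VP [AdvP [Adv quietly]] [VP [AdvP [Adv quietly]] [VP [V visited]]]]] [PP [P behind] [NP [Det the] [AP [Adj clever] [AP [Adj clever]]] [N dog]]]]]
[S [NP [Pron everyone]] [VP [AdvP [Adv silently]] [VP [VP [AdvP [Adv quietly]] [VP [AdvP [Adv quietly]] [VP [V visited]]]] [PP [P behind] [NP [Det the] [AP [Adj clever] [AP [Adj clever]]] [N dog]]]]]]
The trees differ in how a recursive rule is bracketed over the same span.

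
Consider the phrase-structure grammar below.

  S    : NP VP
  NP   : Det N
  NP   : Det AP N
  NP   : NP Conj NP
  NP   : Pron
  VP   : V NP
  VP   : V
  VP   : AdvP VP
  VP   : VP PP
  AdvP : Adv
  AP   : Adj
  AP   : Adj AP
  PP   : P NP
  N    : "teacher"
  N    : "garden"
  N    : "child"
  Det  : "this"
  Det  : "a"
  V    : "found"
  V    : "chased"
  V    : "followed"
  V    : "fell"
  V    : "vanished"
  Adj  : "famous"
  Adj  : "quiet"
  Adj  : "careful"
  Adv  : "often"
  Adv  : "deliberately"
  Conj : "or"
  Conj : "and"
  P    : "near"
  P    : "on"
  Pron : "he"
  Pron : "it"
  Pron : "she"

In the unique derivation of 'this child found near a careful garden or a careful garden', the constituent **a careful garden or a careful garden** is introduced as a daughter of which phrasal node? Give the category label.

[S [NP [Det this] [N child]] [VP [VP [V found]] [PP [P near] [NP [NP [Det a] [AP [Adj careful]] [N garden]] [Conj or] [NP [Det a] [AP [Adj careful]] [N garden]]]]]]
The span 'a careful garden or a careful garden' is the NP node built by NP → NP Conj NP.
Its mother is the PP built by PP → P NP.

PP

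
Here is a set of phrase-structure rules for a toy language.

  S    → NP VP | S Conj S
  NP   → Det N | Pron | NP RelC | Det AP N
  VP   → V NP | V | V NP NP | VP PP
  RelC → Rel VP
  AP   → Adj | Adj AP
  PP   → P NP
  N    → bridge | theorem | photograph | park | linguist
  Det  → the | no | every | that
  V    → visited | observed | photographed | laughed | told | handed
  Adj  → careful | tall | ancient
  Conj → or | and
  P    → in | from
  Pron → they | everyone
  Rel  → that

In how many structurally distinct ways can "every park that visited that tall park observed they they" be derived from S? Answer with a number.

1

[S [NP [NP [Det every] [N park]] [RelC [Rel that] [VP [V visited] [NP [Det that] [AP [Adj tall]] [N park]]]]] [VP [V observed] [NP [Pron they]] [NP [Pron they]]]]
No rule offers an alternative attachment or grouping for any span, so this is the only derivation.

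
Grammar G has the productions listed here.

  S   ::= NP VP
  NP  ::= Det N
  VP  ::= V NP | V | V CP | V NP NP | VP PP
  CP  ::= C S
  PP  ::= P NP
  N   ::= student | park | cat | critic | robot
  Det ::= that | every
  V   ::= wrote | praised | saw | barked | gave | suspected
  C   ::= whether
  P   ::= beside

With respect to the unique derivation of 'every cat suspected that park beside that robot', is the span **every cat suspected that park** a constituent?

No

[S [NP [Det every] [N cat]] [VP [VP [V suspected] [NP [Det that] [N park]]] [PP [P beside] [NP [Det that] [N robot]]]]]
The smallest constituent containing 'every cat suspected that park' is the S spanning 'every cat suspected that park beside that robot'; no single node in the tree dominates exactly the given words.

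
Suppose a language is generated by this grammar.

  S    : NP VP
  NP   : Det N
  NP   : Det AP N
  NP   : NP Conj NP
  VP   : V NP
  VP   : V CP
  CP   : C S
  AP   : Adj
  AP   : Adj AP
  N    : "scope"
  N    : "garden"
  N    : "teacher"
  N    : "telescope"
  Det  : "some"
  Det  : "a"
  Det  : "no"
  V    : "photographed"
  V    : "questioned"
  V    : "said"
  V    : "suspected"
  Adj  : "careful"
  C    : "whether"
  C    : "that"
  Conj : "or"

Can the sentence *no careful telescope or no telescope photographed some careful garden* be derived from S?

Grammatical

[S [NP [NP [Det no] [AP [Adj careful]] [N telescope]] [Conj or] [NP [Det no] [N telescope]]] [VP [V photographed] [NP [Det some] [AP [Adj careful]] [N garden]]]]
The bracketing above is licensed at every node by one of the given productions, with S at the root.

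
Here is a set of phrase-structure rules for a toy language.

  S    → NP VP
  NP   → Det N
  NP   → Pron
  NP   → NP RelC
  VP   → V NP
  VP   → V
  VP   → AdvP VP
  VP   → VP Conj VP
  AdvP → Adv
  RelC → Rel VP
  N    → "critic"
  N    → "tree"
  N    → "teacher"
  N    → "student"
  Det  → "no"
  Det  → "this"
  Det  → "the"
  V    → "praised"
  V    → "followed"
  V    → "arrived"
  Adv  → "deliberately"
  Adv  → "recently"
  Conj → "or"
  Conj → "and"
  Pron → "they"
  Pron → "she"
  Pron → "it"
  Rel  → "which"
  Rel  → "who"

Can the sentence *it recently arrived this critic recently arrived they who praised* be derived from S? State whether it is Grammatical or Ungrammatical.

Ungrammatical

For S → NP VP, the only prefix that parses as NP is 'it', but the remainder 'recently arrived this critic recently arrived they who praised' is not a VP under these rules.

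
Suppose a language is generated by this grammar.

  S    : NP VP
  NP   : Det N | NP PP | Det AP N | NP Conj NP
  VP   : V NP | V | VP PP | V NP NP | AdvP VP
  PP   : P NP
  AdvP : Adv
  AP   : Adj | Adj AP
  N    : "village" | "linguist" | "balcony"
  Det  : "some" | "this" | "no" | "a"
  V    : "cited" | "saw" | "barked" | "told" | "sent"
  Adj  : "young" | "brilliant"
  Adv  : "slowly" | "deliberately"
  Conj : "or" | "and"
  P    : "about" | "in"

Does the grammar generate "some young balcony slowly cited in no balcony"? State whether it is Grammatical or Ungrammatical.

S
  NP
    Det: some
    AP
      Adj: young
    N: balcony
  VP
    VP
      AdvP
        Adv: slowly
      VP
        V: cited
    PP
      P: in
      NP
        Det: no
        N: balcony
Each bracket corresponds to one application of a listed rule, so the string is derivable from S.

Grammatical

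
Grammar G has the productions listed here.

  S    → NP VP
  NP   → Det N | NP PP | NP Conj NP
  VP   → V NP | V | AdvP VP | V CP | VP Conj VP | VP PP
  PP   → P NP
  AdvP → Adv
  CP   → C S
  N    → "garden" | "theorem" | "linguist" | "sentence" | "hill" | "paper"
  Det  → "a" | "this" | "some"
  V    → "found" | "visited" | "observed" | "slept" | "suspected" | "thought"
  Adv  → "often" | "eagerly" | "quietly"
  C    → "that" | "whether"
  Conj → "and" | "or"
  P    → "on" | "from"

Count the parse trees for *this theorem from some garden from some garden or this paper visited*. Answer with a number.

Two of the 5 distinct bracketings:
[S [NP [NP [Det this] [N theorem]] [PP [P from] [NP [NP [Det some] [N garden]] [PP [P from] [NP [NP [Det some] [N garden]] [Conj or] [NP [Det this] [N paper]]]]]]] [VP [V visited]]]
[S [NP [NP [Det this] [N theorem]] [PP [P from] [NP [NP [NP [Det some] [N garden]] [PP [P from] [NP [Det some] [N garden]]]] [Conj or] [NP [Det this] [N paper]]]]] [VP [V visited]]]
The trees differ in how a recursive rule is bracketed over the same span.

5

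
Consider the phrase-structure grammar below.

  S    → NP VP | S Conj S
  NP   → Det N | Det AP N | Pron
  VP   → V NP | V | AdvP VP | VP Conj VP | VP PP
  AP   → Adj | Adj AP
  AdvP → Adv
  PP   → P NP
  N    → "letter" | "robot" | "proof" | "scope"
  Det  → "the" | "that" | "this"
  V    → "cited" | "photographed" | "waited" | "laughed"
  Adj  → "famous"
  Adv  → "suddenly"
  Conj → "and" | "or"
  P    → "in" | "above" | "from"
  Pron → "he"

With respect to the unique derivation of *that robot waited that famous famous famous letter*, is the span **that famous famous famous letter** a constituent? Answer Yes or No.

Yes

[S [NP [Det that] [N robot]] [VP [V waited] [NP [Det that] [AP [Adj famous] [AP [Adj famous] [AP [Adj famous]]]] [N letter]]]]
The words 'that famous famous famous letter' are exhaustively dominated by a single NP node (built by NP → Det AP N), so they form a constituent.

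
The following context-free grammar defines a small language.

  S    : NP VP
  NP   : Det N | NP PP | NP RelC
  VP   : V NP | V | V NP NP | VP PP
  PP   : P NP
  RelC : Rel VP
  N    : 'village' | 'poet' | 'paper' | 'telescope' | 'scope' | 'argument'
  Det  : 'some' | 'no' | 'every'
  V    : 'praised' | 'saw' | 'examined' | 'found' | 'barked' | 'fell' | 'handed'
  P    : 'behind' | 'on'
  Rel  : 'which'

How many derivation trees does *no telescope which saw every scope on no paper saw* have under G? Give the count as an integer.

3

Two of the 3 distinct bracketings:
[S [NP [NP [NP [Det no] [N telescope]] [RelC [Rel which] [VP [V saw] [NP [Det every] [N scope]]]]] [PP [P on] [NP [Det no] [N paper]]]] [VP [V saw]]]
[S [NP [NP [Det no] [N telescope]] [RelC [Rel which] [VP [V saw] [NP [NP [Det every] [N scope]] [PP [P on] [NP [Det no] [N paper]]]]]]] [VP [V saw]]]
The trees differ in how a recursive rule is bracketed over the same span.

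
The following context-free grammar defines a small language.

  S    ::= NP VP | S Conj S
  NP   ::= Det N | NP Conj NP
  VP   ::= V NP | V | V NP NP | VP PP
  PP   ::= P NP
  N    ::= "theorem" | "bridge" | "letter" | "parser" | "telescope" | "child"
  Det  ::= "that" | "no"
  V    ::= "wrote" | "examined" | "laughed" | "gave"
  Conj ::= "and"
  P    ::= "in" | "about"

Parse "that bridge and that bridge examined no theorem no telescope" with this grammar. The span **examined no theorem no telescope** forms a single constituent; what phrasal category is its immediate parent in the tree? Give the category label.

S
  NP
    NP
      Det: that
      N: bridge
    Conj: and
    NP
      Det: that
      N: bridge
  VP
    V: examined
    NP
      Det: no
      N: theorem
    NP
      Det: no
      N: telescope
The span 'examined no theorem no telescope' is the VP node built by VP → V NP NP.
Its mother is the S built by S → NP VP.

S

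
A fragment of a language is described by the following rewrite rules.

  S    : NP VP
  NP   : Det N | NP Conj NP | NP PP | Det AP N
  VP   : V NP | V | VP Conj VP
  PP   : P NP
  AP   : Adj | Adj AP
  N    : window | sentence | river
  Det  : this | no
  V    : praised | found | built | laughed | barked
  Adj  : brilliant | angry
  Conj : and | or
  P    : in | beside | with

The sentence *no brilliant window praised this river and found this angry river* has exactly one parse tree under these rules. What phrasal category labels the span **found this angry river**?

VP

S
  NP
    Det: no
    AP
      Adj: brilliant
    N: window
  VP
    VP
      V: praised
      NP
        Det: this
        N: river
    Conj: and
    VP
      V: found
      NP
        Det: this
        AP
          Adj: angry
        N: river
The span 'found this angry river' is the VP node built by VP → V NP.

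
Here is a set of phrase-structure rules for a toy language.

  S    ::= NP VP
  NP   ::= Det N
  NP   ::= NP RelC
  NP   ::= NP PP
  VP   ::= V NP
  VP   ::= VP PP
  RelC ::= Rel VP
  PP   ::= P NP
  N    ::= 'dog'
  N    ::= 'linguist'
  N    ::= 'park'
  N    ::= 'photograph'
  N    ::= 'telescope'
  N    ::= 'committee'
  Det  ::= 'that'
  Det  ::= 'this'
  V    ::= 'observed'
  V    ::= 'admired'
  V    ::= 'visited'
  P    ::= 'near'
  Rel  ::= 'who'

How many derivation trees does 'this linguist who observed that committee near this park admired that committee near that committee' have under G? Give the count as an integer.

Two of the 6 distinct bracketings:
[S [NP [NP [Det this] [N linguist]] [RelC [Rel who] [VP [V observed] [NP [NP [Det that] [N committee]] [PP [P near] [NP [Det this] [N park]]]]]]] [VP [V admired] [NP [NP [Det that] [N committee]] [PP [P near] [NP [Det that] [N committee]]]]]]
[S [NP [NP [Det this] [N linguist]] [RelC [Rel who] [VP [V observed] [NP [NP [Det that] [N committee]] [PP [P near] [NP [Det this] [N park]]]]]]] [VP [VP [V admired] [NP [Det that] [N committee]]] [PP [P near] [NP [Det that] [N committee]]]]]
The difference turns on whether VP → VP PP is used at the relevant span, versus an alternative expansion of VP.

6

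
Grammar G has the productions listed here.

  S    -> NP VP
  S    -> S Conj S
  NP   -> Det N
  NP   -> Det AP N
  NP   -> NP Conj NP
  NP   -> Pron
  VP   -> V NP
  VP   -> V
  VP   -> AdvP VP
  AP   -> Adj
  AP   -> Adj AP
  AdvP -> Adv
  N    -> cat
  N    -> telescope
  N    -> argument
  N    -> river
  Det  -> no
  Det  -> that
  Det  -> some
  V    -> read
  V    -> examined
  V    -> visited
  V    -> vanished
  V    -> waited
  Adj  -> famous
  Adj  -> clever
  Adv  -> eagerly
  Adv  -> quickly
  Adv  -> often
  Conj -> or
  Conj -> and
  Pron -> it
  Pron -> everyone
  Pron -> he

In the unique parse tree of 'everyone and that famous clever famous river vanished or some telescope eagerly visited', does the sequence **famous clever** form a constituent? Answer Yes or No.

No

[S [S [NP [NP [Pron everyone]] [Conj and] [NP [Det that] [AP [Adj famous] [AP [Adj clever] [AP [Adj famous]]]] [N river]]] [VP [V vanished]]] [Conj or] [S [NP [Det some] [N telescope]] [VP [AdvP [Adv eagerly]] [VP [V visited]]]]]
The smallest constituent containing 'famous clever' is the AP spanning 'famous clever famous'; no single node in the tree dominates exactly the given words.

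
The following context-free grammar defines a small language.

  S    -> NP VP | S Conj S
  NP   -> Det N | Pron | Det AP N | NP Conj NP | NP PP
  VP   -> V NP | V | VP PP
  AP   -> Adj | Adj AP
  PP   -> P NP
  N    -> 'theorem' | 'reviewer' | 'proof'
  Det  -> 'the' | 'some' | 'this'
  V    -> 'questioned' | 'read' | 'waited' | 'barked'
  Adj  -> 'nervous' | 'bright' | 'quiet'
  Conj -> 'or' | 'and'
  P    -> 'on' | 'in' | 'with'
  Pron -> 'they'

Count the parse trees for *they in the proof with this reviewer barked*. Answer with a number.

The two bracketings:
[S [NP [NP [Pron they]] [PP [P in] [NP [NP [Det the] [N proof]] [PP [P with] [NP [Det this] [N reviewer]]]]]] [VP [V barked]]]
[S [NP [NP [NP [Pron they]] [PP [P in] [NP [Det the] [N proof]]]] [PP [P with] [NP [Det this] [N reviewer]]]] [VP [V barked]]]
The trees differ in how a recursive rule is bracketed over the same span.

2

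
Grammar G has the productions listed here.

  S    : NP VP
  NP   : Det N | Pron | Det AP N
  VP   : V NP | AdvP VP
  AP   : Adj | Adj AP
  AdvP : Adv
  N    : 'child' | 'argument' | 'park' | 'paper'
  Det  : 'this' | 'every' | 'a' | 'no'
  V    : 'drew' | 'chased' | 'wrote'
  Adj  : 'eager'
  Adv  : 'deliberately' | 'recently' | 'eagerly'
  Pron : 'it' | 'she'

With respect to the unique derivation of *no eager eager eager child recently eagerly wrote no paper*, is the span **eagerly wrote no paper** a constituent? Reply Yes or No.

Yes

[S [NP [Det no] [AP [Adj eager] [AP [Adj eager] [AP [Adj eager]]]] [N child]] [VP [AdvP [Adv recently]] [VP [AdvP [Adv eagerly]] [VP [V wrote] [NP [Det no] [N paper]]]]]]
The words 'eagerly wrote no paper' are exhaustively dominated by a single VP node (built by VP → AdvP VP), so they form a constituent.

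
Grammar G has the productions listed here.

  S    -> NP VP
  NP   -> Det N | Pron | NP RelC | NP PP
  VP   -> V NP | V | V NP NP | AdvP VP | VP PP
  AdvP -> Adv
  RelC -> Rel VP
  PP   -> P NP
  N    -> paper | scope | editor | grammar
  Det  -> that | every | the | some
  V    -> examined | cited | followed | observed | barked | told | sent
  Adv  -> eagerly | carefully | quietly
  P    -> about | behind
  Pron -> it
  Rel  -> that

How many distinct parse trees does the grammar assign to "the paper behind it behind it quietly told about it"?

4

Two of the 4 distinct bracketings:
[S [NP [NP [Det the] [N paper]] [PP [P behind] [NP [NP [Pron it]] [PP [P behind] [NP [Pron it]]]]]] [VP [AdvP [Adv quietly]] [VP [VP [V told]] [PP [P about] [NP [Pron it]]]]]]
[S [NP [NP [Det the] [N paper]] [PP [P behind] [NP [NP [Pron it]] [PP [P behind] [NP [Pron it]]]]]] [VP [VP [AdvP [Adv quietly]] [VP [V told]]] [PP [P about] [NP [Pron it]]]]]
The trees differ in how a recursive rule is bracketed over the same span.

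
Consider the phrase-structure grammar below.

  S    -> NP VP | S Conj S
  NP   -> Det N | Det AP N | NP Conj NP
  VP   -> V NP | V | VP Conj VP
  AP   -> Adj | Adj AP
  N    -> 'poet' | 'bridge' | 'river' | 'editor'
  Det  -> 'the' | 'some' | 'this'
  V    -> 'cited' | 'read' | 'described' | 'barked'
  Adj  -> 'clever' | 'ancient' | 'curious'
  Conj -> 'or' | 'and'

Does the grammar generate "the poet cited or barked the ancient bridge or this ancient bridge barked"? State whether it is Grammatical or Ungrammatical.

S
  S
    NP
      Det: the
      N: poet
    VP
      VP
        V: cited
      Conj: or
      VP
        V: barked
        NP
          Det: the
          AP
            Adj: ancient
          N: bridge
  Conj: or
  S
    NP
      Det: this
      AP
        Adj: ancient
      N: bridge
    VP
      V: barked
Every word is introduced by a lexical rule and the phrasal rules combine the resulting categories into a single S.

Grammatical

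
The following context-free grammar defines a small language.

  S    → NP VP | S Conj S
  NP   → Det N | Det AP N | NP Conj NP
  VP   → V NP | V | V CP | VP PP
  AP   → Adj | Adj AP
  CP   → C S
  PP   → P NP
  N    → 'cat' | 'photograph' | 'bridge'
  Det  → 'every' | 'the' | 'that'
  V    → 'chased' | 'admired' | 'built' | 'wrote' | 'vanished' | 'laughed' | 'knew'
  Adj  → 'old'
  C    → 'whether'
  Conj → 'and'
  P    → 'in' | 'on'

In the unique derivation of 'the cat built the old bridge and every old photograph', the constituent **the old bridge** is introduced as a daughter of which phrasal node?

S
  NP
    Det: the
    N: cat
  VP
    V: built
    NP
      NP
        Det: the
        AP
          Adj: old
        N: bridge
      Conj: and
      NP
        Det: every
        AP
          Adj: old
        N: photograph
The span 'the old bridge' is the NP node built by NP → Det AP N.
Its mother is the NP built by NP → NP Conj NP.

NP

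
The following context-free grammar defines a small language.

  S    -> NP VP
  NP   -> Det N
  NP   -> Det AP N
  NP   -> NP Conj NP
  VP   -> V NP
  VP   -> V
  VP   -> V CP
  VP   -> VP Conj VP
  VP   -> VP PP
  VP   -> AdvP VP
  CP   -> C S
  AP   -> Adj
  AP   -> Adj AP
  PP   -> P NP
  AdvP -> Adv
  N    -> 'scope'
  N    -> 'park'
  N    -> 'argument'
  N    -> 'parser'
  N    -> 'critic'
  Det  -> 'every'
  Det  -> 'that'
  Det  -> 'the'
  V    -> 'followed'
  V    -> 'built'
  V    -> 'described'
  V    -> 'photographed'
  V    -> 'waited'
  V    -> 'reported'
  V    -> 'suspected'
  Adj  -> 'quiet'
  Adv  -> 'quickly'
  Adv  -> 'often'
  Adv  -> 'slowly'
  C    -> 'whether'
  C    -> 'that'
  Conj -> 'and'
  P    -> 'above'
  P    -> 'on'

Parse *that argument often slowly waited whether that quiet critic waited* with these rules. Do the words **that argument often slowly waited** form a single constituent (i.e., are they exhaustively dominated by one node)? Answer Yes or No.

[S [NP [Det that] [N argument]] [VP [AdvP [Adv often]] [VP [AdvP [Adv slowly]] [VP [V waited] [CP [C whether] [S [NP [Det that] [AP [Adj quiet]] [N critic]] [VP [V waited]]]]]]]]
The smallest constituent containing 'that argument often slowly waited' is the S spanning 'that argument often slowly waited whether that quiet critic waited'; no single node in the tree dominates exactly the given words.

No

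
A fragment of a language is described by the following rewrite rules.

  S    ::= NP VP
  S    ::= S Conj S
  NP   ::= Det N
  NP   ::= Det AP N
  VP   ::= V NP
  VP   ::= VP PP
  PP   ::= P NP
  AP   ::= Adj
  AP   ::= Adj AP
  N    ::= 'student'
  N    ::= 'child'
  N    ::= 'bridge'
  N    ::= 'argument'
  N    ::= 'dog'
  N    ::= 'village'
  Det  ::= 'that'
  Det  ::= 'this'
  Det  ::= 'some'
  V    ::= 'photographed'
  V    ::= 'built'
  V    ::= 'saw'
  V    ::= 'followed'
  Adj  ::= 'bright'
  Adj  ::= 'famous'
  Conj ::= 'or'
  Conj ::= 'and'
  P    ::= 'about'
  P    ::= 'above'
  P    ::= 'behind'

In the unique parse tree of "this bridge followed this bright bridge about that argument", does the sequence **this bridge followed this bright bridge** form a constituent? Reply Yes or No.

[S [NP [Det this] [N bridge]] [VP [VP [V followed] [NP [Det this] [AP [Adj bright]] [N bridge]]] [PP [P about] [NP [Det that] [N argument]]]]]
The smallest constituent containing 'this bridge followed this bright bridge' is the S spanning 'this bridge followed this bright bridge about that argument'; no single node in the tree dominates exactly the given words.

No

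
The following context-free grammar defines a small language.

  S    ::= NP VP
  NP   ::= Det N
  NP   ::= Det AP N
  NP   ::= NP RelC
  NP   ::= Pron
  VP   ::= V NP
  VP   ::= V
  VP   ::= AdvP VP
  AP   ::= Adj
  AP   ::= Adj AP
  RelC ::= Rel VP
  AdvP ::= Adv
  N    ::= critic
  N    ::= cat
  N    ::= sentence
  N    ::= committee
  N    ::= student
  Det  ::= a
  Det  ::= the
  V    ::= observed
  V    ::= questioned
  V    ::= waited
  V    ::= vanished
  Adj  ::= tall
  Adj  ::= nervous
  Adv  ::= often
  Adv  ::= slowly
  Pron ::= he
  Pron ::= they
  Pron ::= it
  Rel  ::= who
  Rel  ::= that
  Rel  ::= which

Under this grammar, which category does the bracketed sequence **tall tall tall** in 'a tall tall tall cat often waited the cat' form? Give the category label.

S
  NP
    Det: a
    AP
      Adj: tall
      AP
        Adj: tall
        AP
          Adj: tall
    N: cat
  VP
    AdvP
      Adv: often
    VP
      V: waited
      NP
        Det: the
        N: cat
The span 'tall tall tall' is the AP node built by AP → Adj AP.

AP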